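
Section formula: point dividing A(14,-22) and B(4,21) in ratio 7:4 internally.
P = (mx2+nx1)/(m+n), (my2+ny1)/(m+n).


Px = (7*4 + 4*14)/11 = 84/11 = 7.6364
Py = (7*21 + 4*(-22))/11 = 59/11 = 5.3636

P = (7.6364, 5.3636)


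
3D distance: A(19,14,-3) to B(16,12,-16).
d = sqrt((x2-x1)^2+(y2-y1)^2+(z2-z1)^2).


dx=-3, dy=-2, dz=-13
d = sqrt(9+4+169) = sqrt(182) = 13.4907

13.4907


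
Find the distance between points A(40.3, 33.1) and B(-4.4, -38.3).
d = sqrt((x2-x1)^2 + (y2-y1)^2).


dx = -4.4 - 40.3 = -44.7
dy = -38.3 - 33.1 = -71.4
d = sqrt(1998.09 + 5097.96) = sqrt(7096.05) = 84.2381

84.2381


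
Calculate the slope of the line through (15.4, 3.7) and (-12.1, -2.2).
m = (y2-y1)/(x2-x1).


dy = -2.2 - 3.7 = -5.9
dx = -12.1 - 15.4 = -27.5
m = -5.9/(-27.5) = 0.2145

m = 0.2145


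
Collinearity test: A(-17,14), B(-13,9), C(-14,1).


-17*(9-1) - 13*(1-14) - 14*(14-9)
= -136 + 169 - 70 = -37

No, not collinear (determinant = -37)


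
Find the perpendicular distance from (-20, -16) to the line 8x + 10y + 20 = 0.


|8*(-20) + 10*(-16) + 20| = |-300| = 300
sqrt(64 + 100) = sqrt(164) = 12.8062
d = 300/sqrt(164) = 23.4261

23.4261


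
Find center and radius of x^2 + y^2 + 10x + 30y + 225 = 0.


h = -D/2 = -10/2 = -5
k = -E/2 = -30/2 = -15
r^2 = h^2 + k^2 - F = 25 + 225 - 225 = 25
r = 5

Center (-5, -15), radius = 5


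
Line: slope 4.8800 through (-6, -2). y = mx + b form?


y + 2 = 4.8800(x + 6)
y = 4.8800x - 2 - 4.8800*(-6)
y = 4.8800x + 27.2800

y = 4.8800x + 27.2800


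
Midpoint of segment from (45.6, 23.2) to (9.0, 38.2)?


Mx = (45.6 + 9.0)/2 = 54.6/2 = 27.3000
My = (23.2 + 38.2)/2 = 61.4/2 = 30.7000

(27.3000, 30.7000)


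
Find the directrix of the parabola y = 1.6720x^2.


a = 1.6720
1/(4a) = 0.1495
directrix: y = -0.1495 = -0.1495

y = -0.1495


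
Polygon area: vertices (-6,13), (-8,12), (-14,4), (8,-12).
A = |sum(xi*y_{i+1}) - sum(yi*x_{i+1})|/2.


sum(xi*y_{i+1}) = -6*12 - 8*4 - 14*(-12) + 8*13 = 168
sum(yi*x_{i+1}) = 13*(-8) + 12*(-14) + 4*8 - 12*(-6) = -168
Area = |168 + 168|/2 = 336/2 = 168.0000

168.0000 sq units


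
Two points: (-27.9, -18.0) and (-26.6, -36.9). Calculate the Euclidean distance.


dx = -26.6 + 27.9 = 1.3
dy = -36.9 + 18.0 = -18.9
d = sqrt(1.69 + 357.21) = sqrt(358.9) = 18.9447

18.9447


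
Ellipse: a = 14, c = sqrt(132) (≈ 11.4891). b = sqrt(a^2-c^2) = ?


b^2 = 14^2 - (sqrt(132))^2 = 196 - 132 = 64
b = sqrt(64) = 8

b = 8


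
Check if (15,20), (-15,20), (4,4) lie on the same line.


15*(20-4) - 15*(4-20) + 4*(20-20)
= 240 + 240 + 0 = 480

No, not collinear (determinant = 480)


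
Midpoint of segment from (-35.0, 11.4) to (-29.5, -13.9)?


Mx = (-35.0 - 29.5)/2 = -64.5/2 = -32.2500
My = (11.4 - 13.9)/2 = -2.5/2 = -1.2500

(-32.2500, -1.2500)


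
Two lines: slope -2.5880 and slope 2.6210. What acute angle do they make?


m1-m2 = -5.209
1+m1*m2 = -5.783148
tan(theta) = |-5.209/(-5.783148)| = 0.900721
theta = arctan(|-5.209/(-5.783148)|) = 42.0100 degrees (acute angle)

42.0100 degrees


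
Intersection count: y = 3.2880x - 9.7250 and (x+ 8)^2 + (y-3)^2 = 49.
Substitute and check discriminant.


Substitute y = 3.2880x - 9.7250: (x+ 8)^2 + (3.2880x- 9.7250-3)^2 = 49
Expand to Ax^2 + Bx + C = 0, where b-k = -12.725
A = 1+m^2 = 11.810944
B = 2(m(b-k) - h) = 2(3.2880*(-12.725) + 8) = -67.6796
C = h^2 + (b-k)^2 - r^2 = 64 + 161.925625 - 49 = 176.925625
disc = B^2-4AC = 4580.5283 - 8358.6346 = -3778.1063
disc < 0

0 intersection points


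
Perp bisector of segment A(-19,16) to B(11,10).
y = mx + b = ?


Midpoint = (-4, 13)
Slope of AB = dy/dx = -6/30 = -0.2000
Perp slope = -dx/dy = 30/6 = 5.0000
b = My - (perp slope)*Mx = 13 + (30*(-4))/(-6) = 13 + 20.0000 = 33.0000

y = 5.0000x + 33.0000


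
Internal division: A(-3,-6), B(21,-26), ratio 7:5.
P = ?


Px = (7*21 + 5*(-3))/12 = 132/12 = 11.0000
Py = (7*(-26) + 5*(-6))/12 = -212/12 = -17.6667

P = (11.0000, -17.6667)


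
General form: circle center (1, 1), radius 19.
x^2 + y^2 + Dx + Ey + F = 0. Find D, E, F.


(x-1)^2 + (y-1)^2 = 19^2
D = -2h = -2, E = -2k = -2
F = h^2+k^2-r^2 = 1+1-361 = -359

D = -2, E = -2, F = -359


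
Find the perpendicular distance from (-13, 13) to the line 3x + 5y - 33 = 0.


|3*(-13) + 5*13 - 33| = |-7| = 7
sqrt(9 + 25) = sqrt(34) = 5.8310
d = 7/sqrt(34) = 1.2005

1.2005


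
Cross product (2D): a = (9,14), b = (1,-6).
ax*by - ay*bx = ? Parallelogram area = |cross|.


cross = 9*(-6) - 14*1 = -54 - 14 = -68
Parallelogram area = |-68| = 68

cross = -68, parallelogram area = 68


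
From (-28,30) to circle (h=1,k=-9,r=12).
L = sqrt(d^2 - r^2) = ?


d = sqrt((-28-1)^2 + (30+ 9)^2) = sqrt(841+1521) = 48.6004
L = sqrt(2362.0000 - 144) = sqrt(2218.0000) = 47.0956

47.0956


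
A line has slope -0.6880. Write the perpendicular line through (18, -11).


Perpendicular slope = -1/m1 = -1/(-0.6880) = 1.4535
b2 = y0 - m2*x0 = -11 + 18/(-0.6880) = -11 - 26.1628 = -37.1628

y = 1.4535x - 37.1628


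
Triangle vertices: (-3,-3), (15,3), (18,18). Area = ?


-3*(3-18) = 45
15*(18+ 3) = 315
18*(-3-3) = -108
sum = 252
Area = |252|/2 = 126.0000

126.0000 sq units


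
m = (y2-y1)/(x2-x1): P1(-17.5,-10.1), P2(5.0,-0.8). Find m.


dy = -0.8 + 10.1 = 9.3
dx = 5.0 + 17.5 = 22.5
m = 9.3/22.5 = 0.4133

m = 0.4133


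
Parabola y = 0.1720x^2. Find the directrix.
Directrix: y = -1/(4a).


a = 0.1720
1/(4a) = 1.4535
directrix: y = -1.4535 = -1.4535

y = -1.4535


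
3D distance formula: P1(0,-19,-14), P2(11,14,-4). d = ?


dx=11, dy=33, dz=10
d = sqrt(121+1089+100) = sqrt(1310) = 36.1939

36.1939


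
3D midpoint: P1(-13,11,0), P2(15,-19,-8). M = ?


Mx = (-13+15)/2 = 1.0000
My = (11- 19)/2 = -4.0000
Mz = (0- 8)/2 = -4.0000

M = (1.0000, -4.0000, -4.0000)


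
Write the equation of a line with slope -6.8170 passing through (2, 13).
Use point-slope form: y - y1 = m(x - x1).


y - 13 = -6.8170(x - 2)
y = -6.8170x + 13 + 6.8170*2
y = -6.8170x + 26.6340

y = -6.8170x + 26.6340


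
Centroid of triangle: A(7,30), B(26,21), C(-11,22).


Gx = (7+26- 11)/3 = 22/3 = 7.3333
Gy = (30+21+22)/3 = 73/3 = 24.3333

G = (7.3333, 24.3333)


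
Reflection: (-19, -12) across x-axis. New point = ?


Reflection rule for x-axis: (x, -y)
(-19, -12) -> (-19, 12)

(-19, 12)


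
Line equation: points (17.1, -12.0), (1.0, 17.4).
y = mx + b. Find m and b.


m = (29.4)/(-16.1) = -1.8261
b = y1 - m*x1 = -12.0 - (29.4*17.1)/(-16.1) = -12.0 + 31.2261 = 19.2261

y = -1.8261x + 19.2261


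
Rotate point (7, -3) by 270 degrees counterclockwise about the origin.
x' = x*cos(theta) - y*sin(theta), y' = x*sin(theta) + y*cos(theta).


cos(270) = 0, sin(270) = -1
x' = 7*0 + 3*(-1) = -3
y' = 7*(-1) - 3*0 = -7

(-3, -7)


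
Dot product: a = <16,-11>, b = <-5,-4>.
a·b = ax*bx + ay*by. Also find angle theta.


a·b = 16*(-5) - 11*(-4) = -80 + 44 = -36
|a| = sqrt(256+121) = 19.4165
|b| = sqrt(25+16) = 6.4031
cos(theta) = -36/(sqrt(377)*sqrt(41)) = -36/sqrt(15457) = -0.289561
theta = arccos(-36/sqrt(15457)) = 106.8317 degrees

a·b = -36, theta = 106.8317 deg


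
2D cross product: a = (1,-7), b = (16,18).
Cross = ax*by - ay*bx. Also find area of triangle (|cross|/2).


cross = 1*18 + 7*16 = 18 + 112 = 130
Triangle area = |130|/2 = 130/2 = 65.0000

cross = 130, triangle area = 65.0000


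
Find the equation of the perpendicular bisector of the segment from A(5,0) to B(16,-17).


Midpoint = (10.5, -8.5)
Slope of AB = dy/dx = -17/11 = -1.5455
Perp slope = -dx/dy = 11/17 = 0.6471
b = My - (perp slope)*Mx = -8.5 + (11*10.5)/(-17) = -8.5 - 6.7941 = -15.2941

y = 0.6471x - 15.2941


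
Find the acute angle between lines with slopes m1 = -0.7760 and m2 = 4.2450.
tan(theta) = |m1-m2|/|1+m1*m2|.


m1-m2 = -5.021
1+m1*m2 = -2.29412
tan(theta) = |-5.021/(-2.29412)| = 2.188639
theta = arctan(|-5.021/(-2.29412)|) = 65.4441 degrees (acute angle)

65.4441 degrees


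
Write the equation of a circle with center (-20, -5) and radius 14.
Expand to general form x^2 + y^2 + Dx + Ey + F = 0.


(x+ 20)^2 + (y+ 5)^2 = 14^2
D = -2h = 40, E = -2k = 10
F = h^2+k^2-r^2 = 400+25-196 = 229

x^2 + y^2 + 40x + 10y + 229 = 0


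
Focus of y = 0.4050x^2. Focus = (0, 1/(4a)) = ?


a = 0.4050
4a = 1.6200
focus = (0, 1/1.6200) = (0, 0.6173)

Focus = (0, 0.6173)


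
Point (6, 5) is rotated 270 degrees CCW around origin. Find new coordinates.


cos(270) = 0, sin(270) = -1
x' = 6*0 - 5*(-1) = 5
y' = 6*(-1) + 5*0 = -6

(5, -6)


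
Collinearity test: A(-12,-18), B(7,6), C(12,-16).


-12*(6+ 16) + 7*(-16+ 18) + 12*(-18-6)
= -264 + 14 - 288 = -538

No, not collinear (determinant = -538)


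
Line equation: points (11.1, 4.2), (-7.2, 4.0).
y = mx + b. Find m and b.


m = (-0.2)/(-18.3) = 0.0109
b = y1 - m*x1 = 4.2 - (-0.2*11.1)/(-18.3) = 4.2 - 0.1213 = 4.0787

y = 0.0109x + 4.0787


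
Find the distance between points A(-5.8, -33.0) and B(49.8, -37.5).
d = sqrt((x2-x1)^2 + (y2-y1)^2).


dx = 49.8 + 5.8 = 55.6
dy = -37.5 + 33.0 = -4.5
d = sqrt(3091.36 + 20.25) = sqrt(3111.61) = 55.7818

55.7818


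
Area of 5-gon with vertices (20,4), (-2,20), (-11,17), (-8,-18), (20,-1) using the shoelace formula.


sum(xi*y_{i+1}) = 20*20 - 2*17 - 11*(-18) - 8*(-1) + 20*4 = 652
sum(yi*x_{i+1}) = 4*(-2) + 20*(-11) + 17*(-8) - 18*20 - 1*20 = -744
Area = |652 + 744|/2 = 1396/2 = 698.0000

698.0000 sq units


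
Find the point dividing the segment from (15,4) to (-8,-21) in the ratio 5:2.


Px = (5*(-8) + 2*15)/7 = -10/7 = -1.4286
Py = (5*(-21) + 2*4)/7 = -97/7 = -13.8571

P = (-1.4286, -13.8571)


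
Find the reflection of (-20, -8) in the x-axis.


Reflection rule for x-axis: (x, -y)
(-20, -8) -> (-20, 8)

(-20, 8)


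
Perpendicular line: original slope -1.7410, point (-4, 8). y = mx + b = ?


Perpendicular slope = -1/m1 = -1/(-1.7410) = 0.5744
b2 = y0 - m2*x0 = 8 - 4/(-1.7410) = 8 + 2.2975 = 10.2975

y = 0.5744x + 10.2975


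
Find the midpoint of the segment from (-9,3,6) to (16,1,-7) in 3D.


Mx = (-9+16)/2 = 3.5000
My = (3+1)/2 = 2.0000
Mz = (6- 7)/2 = -0.5000

M = (3.5000, 2.0000, -0.5000)


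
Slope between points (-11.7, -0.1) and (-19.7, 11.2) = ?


dy = 11.2 + 0.1 = 11.3
dx = -19.7 + 11.7 = -8.0
m = 11.3/(-8.0) = -1.4125

m = -1.4125


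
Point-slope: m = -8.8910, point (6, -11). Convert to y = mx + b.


y + 11 = -8.8910(x - 6)
y = -8.8910x - 11 + 8.8910*6
y = -8.8910x + 42.3460

y = -8.8910x + 42.3460


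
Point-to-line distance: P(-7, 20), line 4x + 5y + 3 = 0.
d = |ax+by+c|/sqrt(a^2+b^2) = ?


|4*(-7) + 5*20 + 3| = |75| = 75
sqrt(16 + 25) = sqrt(41) = 6.4031
d = 75/sqrt(41) = 11.7130

11.7130


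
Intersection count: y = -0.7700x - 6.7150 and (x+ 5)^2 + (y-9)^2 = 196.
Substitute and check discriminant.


Substitute y = -0.7700x - 6.7150: (x+ 5)^2 + (-0.7700x- 6.7150-9)^2 = 196
Expand to Ax^2 + Bx + C = 0, where b-k = -15.715
A = 1+m^2 = 1.5929
B = 2(m(b-k) - h) = 2(-0.7700*(-15.715) + 5) = 34.2011
C = h^2 + (b-k)^2 - r^2 = 25 + 246.961225 - 196 = 75.961225
disc = B^2-4AC = 1169.7152 - 483.9945 = 685.7207
disc > 0

2 intersection points


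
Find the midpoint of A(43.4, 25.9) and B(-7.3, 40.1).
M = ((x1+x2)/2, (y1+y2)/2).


Mx = (43.4 - 7.3)/2 = 36.1/2 = 18.0500
My = (25.9 + 40.1)/2 = 66.0/2 = 33.0000

(18.0500, 33.0000)


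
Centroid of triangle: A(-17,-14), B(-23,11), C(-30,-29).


Gx = (-17- 23- 30)/3 = -70/3 = -23.3333
Gy = (-14+11- 29)/3 = -32/3 = -10.6667

G = (-23.3333, -10.6667)


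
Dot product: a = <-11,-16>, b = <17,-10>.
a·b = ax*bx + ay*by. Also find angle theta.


a·b = -11*17 - 16*(-10) = -187 + 160 = -27
|a| = sqrt(121+256) = 19.4165
|b| = sqrt(289+100) = 19.7231
cos(theta) = -27/(sqrt(377)*sqrt(389)) = -27/sqrt(146653) = -0.070505
theta = arccos(-27/sqrt(146653)) = 94.0430 degrees

a·b = -27, theta = 94.0430 deg


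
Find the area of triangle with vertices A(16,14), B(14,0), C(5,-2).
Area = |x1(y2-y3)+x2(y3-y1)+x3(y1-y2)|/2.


16*(0+ 2) = 32
14*(-2-14) = -224
5*(14-0) = 70
sum = -122
Area = |-122|/2 = 61.0000

61.0000 sq units


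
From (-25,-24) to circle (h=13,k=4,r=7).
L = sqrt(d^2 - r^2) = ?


d = sqrt((-25-13)^2 + (-24-4)^2) = sqrt(1444+784) = 47.2017
L = sqrt(2228.0000 - 49) = sqrt(2179.0000) = 46.6798

46.6798


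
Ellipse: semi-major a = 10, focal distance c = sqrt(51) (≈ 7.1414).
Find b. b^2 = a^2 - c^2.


b^2 = 10^2 - (sqrt(51))^2 = 100 - 51 = 49
b = sqrt(49) = 7

b = 7


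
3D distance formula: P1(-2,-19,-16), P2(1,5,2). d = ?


dx=3, dy=24, dz=18
d = sqrt(9+576+324) = sqrt(909) = 30.1496

30.1496


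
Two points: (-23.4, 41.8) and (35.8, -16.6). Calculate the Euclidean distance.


dx = 35.8 + 23.4 = 59.2
dy = -16.6 - 41.8 = -58.4
d = sqrt(3504.64 + 3410.56) = sqrt(6915.2) = 83.1577

83.1577


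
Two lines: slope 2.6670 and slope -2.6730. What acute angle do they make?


m1-m2 = 5.34
1+m1*m2 = -6.128891
tan(theta) = |5.34/(-6.128891)| = 0.871283
theta = arctan(|5.34/(-6.128891)|) = 41.0651 degrees (acute angle)

41.0651 degrees


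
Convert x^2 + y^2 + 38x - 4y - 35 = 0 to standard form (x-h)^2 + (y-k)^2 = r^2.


h = -D/2 = -38/2 = -19
k = -E/2 = 4/2 = 2
r^2 = h^2 + k^2 - F = 361 + 4 + 35 = 400
r = 20

Center (-19, 2), radius = 20


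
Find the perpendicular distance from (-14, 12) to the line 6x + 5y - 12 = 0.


|6*(-14) + 5*12 - 12| = |-36| = 36
sqrt(36 + 25) = sqrt(61) = 7.8102
d = 36/sqrt(61) = 4.6093

4.6093


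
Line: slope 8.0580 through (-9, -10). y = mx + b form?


y + 10 = 8.0580(x + 9)
y = 8.0580x - 10 - 8.0580*(-9)
y = 8.0580x + 62.5220

y = 8.0580x + 62.5220


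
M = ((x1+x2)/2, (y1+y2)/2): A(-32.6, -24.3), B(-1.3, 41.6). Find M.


Mx = (-32.6 - 1.3)/2 = -33.9/2 = -16.9500
My = (-24.3 + 41.6)/2 = 17.3/2 = 8.6500

(-16.9500, 8.6500)


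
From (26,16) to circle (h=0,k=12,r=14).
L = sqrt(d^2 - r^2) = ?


d = sqrt((26-0)^2 + (16-12)^2) = sqrt(676+16) = 26.3059
L = sqrt(692.0000 - 196) = sqrt(496.0000) = 22.2711

22.2711


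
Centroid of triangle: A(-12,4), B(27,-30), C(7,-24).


Gx = (-12+27+7)/3 = 22/3 = 7.3333
Gy = (4- 30- 24)/3 = -50/3 = -16.6667

G = (7.3333, -16.6667)


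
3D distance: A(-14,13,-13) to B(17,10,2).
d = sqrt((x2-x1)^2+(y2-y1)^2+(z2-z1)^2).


dx=31, dy=-3, dz=15
d = sqrt(961+9+225) = sqrt(1195) = 34.5688

34.5688


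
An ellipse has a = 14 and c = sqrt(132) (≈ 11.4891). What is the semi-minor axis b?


b^2 = 14^2 - (sqrt(132))^2 = 196 - 132 = 64
b = sqrt(64) = 8

b = 8


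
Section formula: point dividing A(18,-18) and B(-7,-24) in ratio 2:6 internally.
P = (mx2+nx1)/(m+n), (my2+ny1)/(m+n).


Px = (2*(-7) + 6*18)/8 = 94/8 = 11.7500
Py = (2*(-24) + 6*(-18))/8 = -156/8 = -19.5000

P = (11.7500, -19.5000)


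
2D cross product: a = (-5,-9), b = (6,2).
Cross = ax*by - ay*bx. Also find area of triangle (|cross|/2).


cross = -5*2 + 9*6 = -10 + 54 = 44
Triangle area = |44|/2 = 44/2 = 22.0000

cross = 44, triangle area = 22.0000


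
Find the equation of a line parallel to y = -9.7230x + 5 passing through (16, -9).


Parallel lines have equal slopes.
m2 = -9.7230
b2 = -9 + 9.7230*16 = 146.5680

y = -9.7230x + 146.5680


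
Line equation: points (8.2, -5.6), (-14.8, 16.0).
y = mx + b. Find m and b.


m = (21.6)/(-23.0) = -0.9391
b = y1 - m*x1 = -5.6 - (21.6*8.2)/(-23.0) = -5.6 + 7.7009 = 2.1009

y = -0.9391x + 2.1009


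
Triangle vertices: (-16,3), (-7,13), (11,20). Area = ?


-16*(13-20) = 112
-7*(20-3) = -119
11*(3-13) = -110
sum = -117
Area = |-117|/2 = 58.5000

58.5000 sq units


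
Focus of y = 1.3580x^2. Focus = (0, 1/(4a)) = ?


a = 1.3580
4a = 5.4320
focus = (0, 1/5.4320) = (0, 0.1841)

Focus = (0, 0.1841)


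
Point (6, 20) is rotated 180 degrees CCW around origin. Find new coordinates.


cos(180) = -1, sin(180) = 0
x' = 6*(-1) - 20*0 = -6
y' = 6*0 + 20*(-1) = -20

(-6, -20)


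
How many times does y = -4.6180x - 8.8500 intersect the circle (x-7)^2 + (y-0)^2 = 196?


Substitute y = -4.6180x - 8.8500: (x-7)^2 + (-4.6180x- 8.8500-0)^2 = 196
Expand to Ax^2 + Bx + C = 0, where b-k = -8.85
A = 1+m^2 = 22.325924
B = 2(m(b-k) - h) = 2(-4.6180*(-8.85) - 7) = 67.7386
C = h^2 + (b-k)^2 - r^2 = 49 + 78.3225 - 196 = -68.6775
disc = B^2-4AC = 4588.5179 + 6133.1546 = 10721.6725
disc > 0

2 intersection points


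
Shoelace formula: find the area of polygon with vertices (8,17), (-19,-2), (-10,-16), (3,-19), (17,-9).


sum(xi*y_{i+1}) = 8*(-2) - 19*(-16) - 10*(-19) + 3*(-9) + 17*17 = 740
sum(yi*x_{i+1}) = 17*(-19) - 2*(-10) - 16*3 - 19*17 - 9*8 = -746
Area = |740 + 746|/2 = 1486/2 = 743.0000

743.0000 sq units


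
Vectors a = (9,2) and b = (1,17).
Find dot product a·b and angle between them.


a·b = 9*1 + 2*17 = 9 + 34 = 43
|a| = sqrt(81+4) = 9.2195
|b| = sqrt(1+289) = 17.0294
cos(theta) = 43/(sqrt(85)*sqrt(290)) = 43/sqrt(24650) = 0.273880
theta = arccos(43/sqrt(24650)) = 74.1047 degrees

a·b = 43, theta = 74.1047 deg


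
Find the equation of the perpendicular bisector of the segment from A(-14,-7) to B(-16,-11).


Midpoint = (-15, -9)
Slope of AB = dy/dx = -4/(-2) = 2.0000
Perp slope = -dx/dy = -2/4 = -0.5000
b = My - (perp slope)*Mx = -9 + (-2*(-15))/(-4) = -9 - 7.5000 = -16.5000

y = -0.5000x - 16.5000


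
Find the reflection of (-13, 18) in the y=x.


Reflection rule for y=x: (y, x)
(-13, 18) -> (18, -13)

(18, -13)


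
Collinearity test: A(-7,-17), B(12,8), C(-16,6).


-7*(8-6) + 12*(6+ 17) - 16*(-17-8)
= -14 + 276 + 400 = 662

No, not collinear (determinant = 662)


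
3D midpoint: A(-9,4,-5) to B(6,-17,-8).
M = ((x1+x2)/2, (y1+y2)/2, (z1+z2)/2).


Mx = (-9+6)/2 = -1.5000
My = (4- 17)/2 = -6.5000
Mz = (-5- 8)/2 = -6.5000

M = (-1.5000, -6.5000, -6.5000)


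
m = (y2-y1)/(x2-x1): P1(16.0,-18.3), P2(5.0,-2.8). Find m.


dy = -2.8 + 18.3 = 15.5
dx = 5.0 - 16.0 = -11.0
m = 15.5/(-11.0) = -1.4091

m = -1.4091


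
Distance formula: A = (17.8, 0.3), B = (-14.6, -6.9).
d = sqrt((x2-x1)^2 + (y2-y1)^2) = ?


dx = -14.6 - 17.8 = -32.4
dy = -6.9 - 0.3 = -7.2
d = sqrt(1049.76 + 51.84) = sqrt(1101.6) = 33.1904

33.1904


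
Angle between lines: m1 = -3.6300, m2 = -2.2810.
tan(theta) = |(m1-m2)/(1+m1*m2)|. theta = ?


m1-m2 = -1.349
1+m1*m2 = 9.28003
tan(theta) = |-1.349/9.28003| = 0.145366
theta = arctan(|-1.349/9.28003|) = 8.2709 degrees (acute angle)

8.2709 degrees


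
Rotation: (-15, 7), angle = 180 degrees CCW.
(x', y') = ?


cos(180) = -1, sin(180) = 0
x' = -15*(-1) - 7*0 = 15
y' = -15*0 + 7*(-1) = -7

(15, -7)


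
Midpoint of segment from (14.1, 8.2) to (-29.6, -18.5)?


Mx = (14.1 - 29.6)/2 = -15.5/2 = -7.7500
My = (8.2 - 18.5)/2 = -10.3/2 = -5.1500

(-7.7500, -5.1500)


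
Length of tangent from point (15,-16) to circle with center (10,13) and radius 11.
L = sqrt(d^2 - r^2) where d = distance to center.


d = sqrt((15-10)^2 + (-16-13)^2) = sqrt(25+841) = 29.4279
L = sqrt(866.0000 - 121) = sqrt(745.0000) = 27.2947

27.2947


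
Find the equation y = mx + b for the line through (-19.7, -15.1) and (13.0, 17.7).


m = (32.8)/(32.7) = 1.0031
b = y1 - m*x1 = -15.1 - (32.8*(-19.7))/(32.7) = -15.1 + 19.7602 = 4.6602

y = 1.0031x + 4.6602


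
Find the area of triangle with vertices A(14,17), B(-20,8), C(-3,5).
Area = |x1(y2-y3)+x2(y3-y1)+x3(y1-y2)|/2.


14*(8-5) = 42
-20*(5-17) = 240
-3*(17-8) = -27
sum = 255
Area = |255|/2 = 127.5000

127.5000 sq units


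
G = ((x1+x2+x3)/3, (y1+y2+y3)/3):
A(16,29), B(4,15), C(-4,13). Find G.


Gx = (16+4- 4)/3 = 16/3 = 5.3333
Gy = (29+15+13)/3 = 57/3 = 19.0000

G = (5.3333, 19.0000)


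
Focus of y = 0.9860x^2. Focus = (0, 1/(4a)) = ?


a = 0.9860
4a = 3.9440
focus = (0, 1/3.9440) = (0, 0.2535)

Focus = (0, 0.2535)


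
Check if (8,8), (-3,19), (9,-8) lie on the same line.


8*(19+ 8) - 3*(-8-8) + 9*(8-19)
= 216 + 48 - 99 = 165

No, not collinear (determinant = 165)


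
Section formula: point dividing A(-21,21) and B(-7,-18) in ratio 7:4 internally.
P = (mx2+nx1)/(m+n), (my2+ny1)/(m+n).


Px = (7*(-7) + 4*(-21))/11 = -133/11 = -12.0909
Py = (7*(-18) + 4*21)/11 = -42/11 = -3.8182

P = (-12.0909, -3.8182)


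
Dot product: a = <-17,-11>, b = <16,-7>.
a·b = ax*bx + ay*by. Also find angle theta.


a·b = -17*16 - 11*(-7) = -272 + 77 = -195
|a| = sqrt(289+121) = 20.2485
|b| = sqrt(256+49) = 17.4642
cos(theta) = -195/(sqrt(410)*sqrt(305)) = -195/sqrt(125050) = -0.551433
theta = arccos(-195/sqrt(125050)) = 123.4654 degrees

a·b = -195, theta = 123.4654 deg


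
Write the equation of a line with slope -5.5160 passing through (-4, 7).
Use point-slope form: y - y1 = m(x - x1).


y - 7 = -5.5160(x + 4)
y = -5.5160x + 7 + 5.5160*(-4)
y = -5.5160x - 15.0640

y = -5.5160x - 15.0640


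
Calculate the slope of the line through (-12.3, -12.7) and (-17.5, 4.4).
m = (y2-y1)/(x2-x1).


dy = 4.4 + 12.7 = 17.1
dx = -17.5 + 12.3 = -5.2
m = 17.1/(-5.2) = -3.2885

m = -3.2885


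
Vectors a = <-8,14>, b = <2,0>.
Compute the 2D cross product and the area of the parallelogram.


cross = -8*0 - 14*2 = 0 - 28 = -28
Parallelogram area = |-28| = 28

cross = -28, parallelogram area = 28


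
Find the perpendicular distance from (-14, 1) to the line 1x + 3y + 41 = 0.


|1*(-14) + 3*1 + 41| = |30| = 30
sqrt(1 + 9) = sqrt(10) = 3.1623
d = 30/sqrt(10) = 9.4868

9.4868


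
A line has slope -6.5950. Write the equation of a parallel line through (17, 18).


Parallel lines have equal slopes.
m2 = -6.5950
b2 = 18 + 6.5950*17 = 130.1150

y = -6.5950x + 130.1150


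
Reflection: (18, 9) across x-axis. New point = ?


Reflection rule for x-axis: (x, -y)
(18, 9) -> (18, -9)

(18, -9)


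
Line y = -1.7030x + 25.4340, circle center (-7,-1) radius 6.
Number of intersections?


Substitute y = -1.7030x + 25.4340: (x+ 7)^2 + (-1.7030x+25.4340+ 1)^2 = 36
Expand to Ax^2 + Bx + C = 0, where b-k = 26.434
A = 1+m^2 = 3.900209
B = 2(m(b-k) - h) = 2(-1.7030*26.434 + 7) = -76.034204
C = h^2 + (b-k)^2 - r^2 = 49 + 698.756356 - 36 = 711.756356
disc = B^2-4AC = 5781.2002 - 11103.9942 = -5322.7940
disc < 0

0 intersection points


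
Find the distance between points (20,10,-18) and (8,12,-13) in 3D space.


dx=-12, dy=2, dz=5
d = sqrt(144+4+25) = sqrt(173) = 13.1529

13.1529


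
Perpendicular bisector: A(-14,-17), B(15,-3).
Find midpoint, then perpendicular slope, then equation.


Midpoint = (0.5, -10)
Slope of AB = dy/dx = 14/29 = 0.4828
Perp slope = -dx/dy = -29/14 = -2.0714
b = My - (perp slope)*Mx = -10 + (29*0.5)/14 = -10 + 1.0357 = -8.9643

y = -2.0714x - 8.9643


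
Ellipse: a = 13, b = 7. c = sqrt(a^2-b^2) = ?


c^2 = 13^2 - 7^2 = 169 - 49 = 120
c = sqrt(120) = 10.9545

c = 10.9545


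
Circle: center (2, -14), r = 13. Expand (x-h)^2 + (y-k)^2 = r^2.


(x-2)^2 + (y+ 14)^2 = 13^2
D = -2h = -4, E = -2k = 28
F = h^2+k^2-r^2 = 4+196-169 = 31

x^2 + y^2 - 4x + 28y + 31 = 0


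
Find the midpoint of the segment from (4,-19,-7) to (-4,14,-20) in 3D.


Mx = (4- 4)/2 = 0
My = (-19+14)/2 = -2.5000
Mz = (-7- 20)/2 = -13.5000

M = (0, -2.5000, -13.5000)


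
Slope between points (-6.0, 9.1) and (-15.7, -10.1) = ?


dy = -10.1 - 9.1 = -19.2
dx = -15.7 + 6.0 = -9.7
m = -19.2/(-9.7) = 1.9794

m = 1.9794


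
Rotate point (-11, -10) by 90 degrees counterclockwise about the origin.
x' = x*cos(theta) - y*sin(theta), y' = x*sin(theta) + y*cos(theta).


cos(90) = 0, sin(90) = 1
x' = -11*0 + 10*1 = 10
y' = -11*1 - 10*0 = -11

(10, -11)


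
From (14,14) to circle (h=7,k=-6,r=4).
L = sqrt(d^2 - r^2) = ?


d = sqrt((14-7)^2 + (14+ 6)^2) = sqrt(49+400) = 21.1896
L = sqrt(449.0000 - 16) = sqrt(433.0000) = 20.8087

20.8087


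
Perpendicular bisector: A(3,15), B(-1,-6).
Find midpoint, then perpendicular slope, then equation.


Midpoint = (1, 4.5)
Slope of AB = dy/dx = -21/(-4) = 5.2500
Perp slope = -dx/dy = -4/21 = -0.1905
b = My - (perp slope)*Mx = 4.5 + (-4*1)/(-21) = 4.5 + 0.1905 = 4.6905

y = -0.1905x + 4.6905


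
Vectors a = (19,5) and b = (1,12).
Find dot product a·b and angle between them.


a·b = 19*1 + 5*12 = 19 + 60 = 79
|a| = sqrt(361+25) = 19.6469
|b| = sqrt(1+144) = 12.0416
cos(theta) = 79/(sqrt(386)*sqrt(145)) = 79/sqrt(55970) = 0.333925
theta = arccos(79/sqrt(55970)) = 70.4928 degrees

a·b = 79, theta = 70.4928 deg


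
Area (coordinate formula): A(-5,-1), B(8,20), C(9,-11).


-5*(20+ 11) = -155
8*(-11+ 1) = -80
9*(-1-20) = -189
sum = -424
Area = |-424|/2 = 212.0000

212.0000 sq units


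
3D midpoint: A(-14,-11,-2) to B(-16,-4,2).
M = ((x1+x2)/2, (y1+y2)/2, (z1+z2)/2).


Mx = (-14- 16)/2 = -15.0000
My = (-11- 4)/2 = -7.5000
Mz = (-2+2)/2 = 0

M = (-15.0000, -7.5000, 0)


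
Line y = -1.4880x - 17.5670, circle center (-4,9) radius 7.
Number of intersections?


Substitute y = -1.4880x - 17.5670: (x+ 4)^2 + (-1.4880x- 17.5670-9)^2 = 49
Expand to Ax^2 + Bx + C = 0, where b-k = -26.567
A = 1+m^2 = 3.214144
B = 2(m(b-k) - h) = 2(-1.4880*(-26.567) + 4) = 87.063392
C = h^2 + (b-k)^2 - r^2 = 16 + 705.805489 - 49 = 672.805489
disc = B^2-4AC = 7580.0342 - 8649.9749 = -1069.9407
disc < 0

0 intersection points


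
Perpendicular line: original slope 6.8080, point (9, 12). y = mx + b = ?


Perpendicular slope = -1/m1 = -1/6.8080 = -0.1469
b2 = y0 - m2*x0 = 12 + 9/6.8080 = 12 + 1.3220 = 13.3220

y = -0.1469x + 13.3220


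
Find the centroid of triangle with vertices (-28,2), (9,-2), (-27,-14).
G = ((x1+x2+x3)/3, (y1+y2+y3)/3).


Gx = (-28+9- 27)/3 = -46/3 = -15.3333
Gy = (2- 2- 14)/3 = -14/3 = -4.6667

G = (-15.3333, -4.6667)


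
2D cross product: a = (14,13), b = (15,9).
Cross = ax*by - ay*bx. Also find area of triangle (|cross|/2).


cross = 14*9 - 13*15 = 126 - 195 = -69
Triangle area = |-69|/2 = 69/2 = 34.5000

cross = -69, triangle area = 34.5000


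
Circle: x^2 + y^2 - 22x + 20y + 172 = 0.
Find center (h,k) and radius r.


h = -D/2 = 22/2 = 11
k = -E/2 = -20/2 = -10
r^2 = h^2 + k^2 - F = 121 + 100 - 172 = 49
r = 7

Center (11, -10), radius = 7


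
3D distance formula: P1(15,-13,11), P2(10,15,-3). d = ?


dx=-5, dy=28, dz=-14
d = sqrt(25+784+196) = sqrt(1005) = 31.7017

31.7017


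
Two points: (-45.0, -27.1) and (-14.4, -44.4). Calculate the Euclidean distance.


dx = -14.4 + 45.0 = 30.6
dy = -44.4 + 27.1 = -17.3
d = sqrt(936.36 + 299.29) = sqrt(1235.65) = 35.1518

35.1518


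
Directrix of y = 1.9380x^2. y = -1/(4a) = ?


a = 1.9380
1/(4a) = 0.1290
directrix: y = -0.1290 = -0.1290

y = -0.1290


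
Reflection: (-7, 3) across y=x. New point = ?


Reflection rule for y=x: (y, x)
(-7, 3) -> (3, -7)

(3, -7)


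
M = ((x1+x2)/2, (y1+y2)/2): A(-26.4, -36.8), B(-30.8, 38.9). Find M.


Mx = (-26.4 - 30.8)/2 = -57.2/2 = -28.6000
My = (-36.8 + 38.9)/2 = 2.1/2 = 1.0500

(-28.6000, 1.0500)


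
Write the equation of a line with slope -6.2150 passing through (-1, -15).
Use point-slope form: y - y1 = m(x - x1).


y + 15 = -6.2150(x + 1)
y = -6.2150x - 15 + 6.2150*(-1)
y = -6.2150x - 21.2150

y = -6.2150x - 21.2150


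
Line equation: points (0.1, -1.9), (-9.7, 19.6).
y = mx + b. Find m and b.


m = (21.5)/(-9.8) = -2.1939
b = y1 - m*x1 = -1.9 - (21.5*0.1)/(-9.8) = -1.9 + 0.2194 = -1.6806

y = -2.1939x - 1.6806


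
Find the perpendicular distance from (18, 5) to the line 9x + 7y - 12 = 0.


|9*18 + 7*5 - 12| = |185| = 185
sqrt(81 + 49) = sqrt(130) = 11.4018
d = 185/sqrt(130) = 16.2256

16.2256


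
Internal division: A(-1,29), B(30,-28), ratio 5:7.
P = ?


Px = (5*30 + 7*(-1))/12 = 143/12 = 11.9167
Py = (5*(-28) + 7*29)/12 = 63/12 = 5.2500

P = (11.9167, 5.2500)


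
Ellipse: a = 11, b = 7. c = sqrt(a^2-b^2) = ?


c^2 = 11^2 - 7^2 = 121 - 49 = 72
c = sqrt(72) = 8.4853

c = 8.4853


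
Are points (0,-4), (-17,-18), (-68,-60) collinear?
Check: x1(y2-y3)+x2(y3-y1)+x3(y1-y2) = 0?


0*(-18+ 60) - 17*(-60+ 4) - 68*(-4+ 18)
= 0 + 952 - 952 = 0

Yes, collinear (determinant = 0)


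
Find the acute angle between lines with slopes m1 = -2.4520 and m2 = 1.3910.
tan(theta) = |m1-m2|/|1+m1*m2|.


m1-m2 = -3.843
1+m1*m2 = -2.410732
tan(theta) = |-3.843/(-2.410732)| = 1.594122
theta = arctan(|-3.843/(-2.410732)|) = 57.8998 degrees (acute angle)

57.8998 degrees


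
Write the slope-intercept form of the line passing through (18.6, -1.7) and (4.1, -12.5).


m = (-10.8)/(-14.5) = 0.7448
b = y1 - m*x1 = -1.7 - (-10.8*18.6)/(-14.5) = -1.7 - 13.8538 = -15.5538

y = 0.7448x - 15.5538


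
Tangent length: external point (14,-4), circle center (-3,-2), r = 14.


d = sqrt((14+ 3)^2 + (-4+ 2)^2) = sqrt(289+4) = 17.1172
L = sqrt(293.0000 - 196) = sqrt(97.0000) = 9.8489

9.8489


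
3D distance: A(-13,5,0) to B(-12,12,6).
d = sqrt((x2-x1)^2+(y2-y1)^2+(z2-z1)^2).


dx=1, dy=7, dz=6
d = sqrt(1+49+36) = sqrt(86) = 9.2736

9.2736


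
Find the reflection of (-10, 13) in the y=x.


Reflection rule for y=x: (y, x)
(-10, 13) -> (13, -10)

(13, -10)


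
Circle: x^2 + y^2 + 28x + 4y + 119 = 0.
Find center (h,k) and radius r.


h = -D/2 = -28/2 = -14
k = -E/2 = -4/2 = -2
r^2 = h^2 + k^2 - F = 196 + 4 - 119 = 81
r = 9

Center (-14, -2), radius = 9


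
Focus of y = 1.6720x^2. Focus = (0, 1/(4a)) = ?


a = 1.6720
4a = 6.6880
focus = (0, 1/6.6880) = (0, 0.1495)

Focus = (0, 0.1495)


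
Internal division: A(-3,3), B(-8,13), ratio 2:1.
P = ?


Px = (2*(-8) + 1*(-3))/3 = -19/3 = -6.3333
Py = (2*13 + 1*3)/3 = 29/3 = 9.6667

P = (-6.3333, 9.6667)


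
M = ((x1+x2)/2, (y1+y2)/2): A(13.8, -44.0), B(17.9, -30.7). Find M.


Mx = (13.8 + 17.9)/2 = 31.7/2 = 15.8500
My = (-44.0 - 30.7)/2 = -74.7/2 = -37.3500

(15.8500, -37.3500)


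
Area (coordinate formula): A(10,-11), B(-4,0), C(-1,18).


10*(0-18) = -180
-4*(18+ 11) = -116
-1*(-11-0) = 11
sum = -285
Area = |-285|/2 = 142.5000

142.5000 sq units


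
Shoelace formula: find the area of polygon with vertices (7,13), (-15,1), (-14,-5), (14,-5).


sum(xi*y_{i+1}) = 7*1 - 15*(-5) - 14*(-5) + 14*13 = 334
sum(yi*x_{i+1}) = 13*(-15) + 1*(-14) - 5*14 - 5*7 = -314
Area = |334 + 314|/2 = 648/2 = 324.0000

324.0000 sq units


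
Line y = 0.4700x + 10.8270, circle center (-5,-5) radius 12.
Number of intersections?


Substitute y = 0.4700x + 10.8270: (x+ 5)^2 + (0.4700x+10.8270+ 5)^2 = 144
Expand to Ax^2 + Bx + C = 0, where b-k = 15.827
A = 1+m^2 = 1.2209
B = 2(m(b-k) - h) = 2(0.4700*15.827 + 5) = 24.87738
C = h^2 + (b-k)^2 - r^2 = 25 + 250.493929 - 144 = 131.493929
disc = B^2-4AC = 618.8840 - 642.1638 = -23.2798
disc < 0

0 intersection points


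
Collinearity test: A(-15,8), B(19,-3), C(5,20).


-15*(-3-20) + 19*(20-8) + 5*(8+ 3)
= 345 + 228 + 55 = 628

No, not collinear (determinant = 628)


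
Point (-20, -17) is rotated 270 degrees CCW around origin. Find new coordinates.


cos(270) = 0, sin(270) = -1
x' = -20*0 + 17*(-1) = -17
y' = -20*(-1) - 17*0 = 20

(-17, 20)


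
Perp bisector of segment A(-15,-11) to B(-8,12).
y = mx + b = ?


Midpoint = (-11.5, 0.5)
Slope of AB = dy/dx = 23/7 = 3.2857
Perp slope = -dx/dy = -7/23 = -0.3043
b = My - (perp slope)*Mx = 0.5 + (7*(-11.5))/23 = 0.5 - 3.5000 = -3.0000

y = -0.3043x - 3.0000


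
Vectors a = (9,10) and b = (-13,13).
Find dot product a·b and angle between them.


a·b = 9*(-13) + 10*13 = -117 + 130 = 13
|a| = sqrt(81+100) = 13.4536
|b| = sqrt(169+169) = 18.3848
cos(theta) = 13/(sqrt(181)*sqrt(338)) = 13/sqrt(61178) = 0.052559
theta = arccos(13/sqrt(61178)) = 86.9872 degrees

a·b = 13, theta = 86.9872 deg


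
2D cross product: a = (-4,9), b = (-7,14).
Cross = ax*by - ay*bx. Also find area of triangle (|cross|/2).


cross = -4*14 - 9*(-7) = -56 + 63 = 7
Triangle area = |7|/2 = 7/2 = 3.5000

cross = 7, triangle area = 3.5000


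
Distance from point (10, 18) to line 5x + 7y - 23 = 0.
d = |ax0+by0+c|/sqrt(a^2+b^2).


|5*10 + 7*18 - 23| = |153| = 153
sqrt(25 + 49) = sqrt(74) = 8.6023
d = 153/sqrt(74) = 17.7859

17.7859


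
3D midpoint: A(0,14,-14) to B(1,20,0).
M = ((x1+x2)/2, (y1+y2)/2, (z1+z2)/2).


Mx = (0+1)/2 = 0.5000
My = (14+20)/2 = 17.0000
Mz = (-14+0)/2 = -7.0000

M = (0.5000, 17.0000, -7.0000)


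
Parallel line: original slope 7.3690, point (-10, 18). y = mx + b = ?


Parallel lines have equal slopes.
m2 = 7.3690
b2 = 18 - 7.3690*(-10) = 91.6900

y = 7.3690x + 91.6900


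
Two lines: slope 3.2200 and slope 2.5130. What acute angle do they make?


m1-m2 = 0.707
1+m1*m2 = 9.09186
tan(theta) = |0.707/9.09186| = 0.077762
theta = arctan(|0.707/9.09186|) = 4.4465 degrees (acute angle)

4.4465 degrees


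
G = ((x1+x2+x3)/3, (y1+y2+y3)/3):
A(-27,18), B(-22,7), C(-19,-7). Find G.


Gx = (-27- 22- 19)/3 = -68/3 = -22.6667
Gy = (18+7- 7)/3 = 18/3 = 6.0000

G = (-22.6667, 6.0000)


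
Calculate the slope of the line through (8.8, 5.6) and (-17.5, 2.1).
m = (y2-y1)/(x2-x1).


dy = 2.1 - 5.6 = -3.5
dx = -17.5 - 8.8 = -26.3
m = -3.5/(-26.3) = 0.1331

m = 0.1331


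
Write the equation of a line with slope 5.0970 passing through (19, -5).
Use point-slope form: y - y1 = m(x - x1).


y + 5 = 5.0970(x - 19)
y = 5.0970x - 5 - 5.0970*19
y = 5.0970x - 101.8430

y = 5.0970x - 101.8430


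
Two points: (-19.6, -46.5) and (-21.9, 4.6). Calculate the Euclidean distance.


dx = -21.9 + 19.6 = -2.3
dy = 4.6 + 46.5 = 51.1
d = sqrt(5.29 + 2611.21) = sqrt(2616.5) = 51.1517

51.1517


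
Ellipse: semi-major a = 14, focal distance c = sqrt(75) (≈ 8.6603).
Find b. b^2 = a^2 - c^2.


b^2 = 14^2 - (sqrt(75))^2 = 196 - 75 = 121
b = sqrt(121) = 11

b = 11


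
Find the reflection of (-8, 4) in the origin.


Reflection rule for origin: (-x, -y)
(-8, 4) -> (8, -4)

(8, -4)


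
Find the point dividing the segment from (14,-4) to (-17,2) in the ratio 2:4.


Px = (2*(-17) + 4*14)/6 = 22/6 = 3.6667
Py = (2*2 + 4*(-4))/6 = -12/6 = -2.0000

P = (3.6667, -2.0000)


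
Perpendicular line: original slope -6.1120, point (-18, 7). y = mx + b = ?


Perpendicular slope = -1/m1 = -1/(-6.1120) = 0.1636
b2 = y0 - m2*x0 = 7 - 18/(-6.1120) = 7 + 2.9450 = 9.9450

y = 0.1636x + 9.9450


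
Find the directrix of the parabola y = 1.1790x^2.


a = 1.1790
1/(4a) = 0.2120
directrix: y = -0.2120 = -0.2120

y = -0.2120


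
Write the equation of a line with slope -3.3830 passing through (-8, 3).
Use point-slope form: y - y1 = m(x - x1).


y - 3 = -3.3830(x + 8)
y = -3.3830x + 3 + 3.3830*(-8)
y = -3.3830x - 24.0640

y = -3.3830x - 24.0640


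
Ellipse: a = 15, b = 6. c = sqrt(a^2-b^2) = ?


c^2 = 15^2 - 6^2 = 225 - 36 = 189
c = sqrt(189) = 13.7477

c = 13.7477


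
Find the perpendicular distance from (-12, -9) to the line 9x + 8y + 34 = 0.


|9*(-12) + 8*(-9) + 34| = |-146| = 146
sqrt(81 + 64) = sqrt(145) = 12.0416
d = 146/sqrt(145) = 12.1246

12.1246


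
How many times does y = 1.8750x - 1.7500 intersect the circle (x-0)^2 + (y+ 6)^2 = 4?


Substitute y = 1.8750x - 1.7500: (x-0)^2 + (1.8750x- 1.7500+ 6)^2 = 4
Expand to Ax^2 + Bx + C = 0, where b-k = 4.25
A = 1+m^2 = 4.515625
B = 2(m(b-k) - h) = 2(1.8750*4.25 - 0) = 15.9375
C = h^2 + (b-k)^2 - r^2 = 0 + 18.0625 - 4 = 14.0625
disc = B^2-4AC = 254.0039 - 254.0039 = 0
disc = 0

1 intersection point (tangent)


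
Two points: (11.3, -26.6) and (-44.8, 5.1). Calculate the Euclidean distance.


dx = -44.8 - 11.3 = -56.1
dy = 5.1 + 26.6 = 31.7
d = sqrt(3147.21 + 1004.89) = sqrt(4152.1) = 64.4368

64.4368


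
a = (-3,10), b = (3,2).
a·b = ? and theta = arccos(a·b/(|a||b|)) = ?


a·b = -3*3 + 10*2 = -9 + 20 = 11
|a| = sqrt(9+100) = 10.4403
|b| = sqrt(9+4) = 3.6056
cos(theta) = 11/(sqrt(109)*sqrt(13)) = 11/sqrt(1417) = 0.292219
theta = arccos(11/sqrt(1417)) = 73.0092 degrees

a·b = 11, theta = 73.0092 deg


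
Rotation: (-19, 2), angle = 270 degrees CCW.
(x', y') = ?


cos(270) = 0, sin(270) = -1
x' = -19*0 - 2*(-1) = 2
y' = -19*(-1) + 2*0 = 19

(2, 19)


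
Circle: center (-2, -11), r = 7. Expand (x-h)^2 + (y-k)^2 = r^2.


(x+ 2)^2 + (y+ 11)^2 = 7^2
D = -2h = 4, E = -2k = 22
F = h^2+k^2-r^2 = 4+121-49 = 76

x^2 + y^2 + 4x + 22y + 76 = 0


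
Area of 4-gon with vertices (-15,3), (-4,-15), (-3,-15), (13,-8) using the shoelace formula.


sum(xi*y_{i+1}) = -15*(-15) - 4*(-15) - 3*(-8) + 13*3 = 348
sum(yi*x_{i+1}) = 3*(-4) - 15*(-3) - 15*13 - 8*(-15) = -42
Area = |348 + 42|/2 = 390/2 = 195.0000

195.0000 sq units


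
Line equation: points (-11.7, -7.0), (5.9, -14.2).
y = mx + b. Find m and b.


m = (-7.2)/(17.6) = -0.4091
b = y1 - m*x1 = -7.0 - (-7.2*(-11.7))/(17.6) = -7.0 - 4.7864 = -11.7864

y = -0.4091x - 11.7864


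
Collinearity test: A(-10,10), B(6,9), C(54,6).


-10*(9-6) + 6*(6-10) + 54*(10-9)
= -30 - 24 + 54 = 0

Yes, collinear (determinant = 0)


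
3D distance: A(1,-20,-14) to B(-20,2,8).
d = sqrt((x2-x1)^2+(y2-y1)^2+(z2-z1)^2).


dx=-21, dy=22, dz=22
d = sqrt(441+484+484) = sqrt(1409) = 37.5366

37.5366


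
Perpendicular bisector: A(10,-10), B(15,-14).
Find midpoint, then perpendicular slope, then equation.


Midpoint = (12.5, -12)
Slope of AB = dy/dx = -4/5 = -0.8000
Perp slope = -dx/dy = 5/4 = 1.2500
b = My - (perp slope)*Mx = -12 + (5*12.5)/(-4) = -12 - 15.6250 = -27.6250

y = 1.2500x - 27.6250


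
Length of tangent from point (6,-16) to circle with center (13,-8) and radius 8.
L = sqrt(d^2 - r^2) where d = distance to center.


d = sqrt((6-13)^2 + (-16+ 8)^2) = sqrt(49+64) = 10.6301
L = sqrt(113.0000 - 64) = sqrt(49.0000) = 7.0000

7.0000


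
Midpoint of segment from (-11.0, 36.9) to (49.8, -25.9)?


Mx = (-11.0 + 49.8)/2 = 38.8/2 = 19.4000
My = (36.9 - 25.9)/2 = 11.0/2 = 5.5000

(19.4000, 5.5000)


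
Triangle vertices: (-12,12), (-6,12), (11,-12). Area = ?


-12*(12+ 12) = -288
-6*(-12-12) = 144
11*(12-12) = 0
sum = -144
Area = |-144|/2 = 72.0000

72.0000 sq units


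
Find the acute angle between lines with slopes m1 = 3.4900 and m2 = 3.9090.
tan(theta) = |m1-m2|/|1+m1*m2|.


m1-m2 = -0.419
1+m1*m2 = 14.64241
tan(theta) = |-0.419/14.64241| = 0.028616
theta = arctan(|-0.419/14.64241|) = 1.6391 degrees (acute angle)

1.6391 degrees


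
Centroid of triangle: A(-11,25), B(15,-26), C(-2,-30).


Gx = (-11+15- 2)/3 = 2/3 = 0.6667
Gy = (25- 26- 30)/3 = -31/3 = -10.3333

G = (0.6667, -10.3333)


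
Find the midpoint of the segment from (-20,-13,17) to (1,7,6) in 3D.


Mx = (-20+1)/2 = -9.5000
My = (-13+7)/2 = -3.0000
Mz = (17+6)/2 = 11.5000

M = (-9.5000, -3.0000, 11.5000)


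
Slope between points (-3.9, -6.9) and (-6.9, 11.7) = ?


dy = 11.7 + 6.9 = 18.6
dx = -6.9 + 3.9 = -3
m = 18.6/(-3) = -6.2000

m = -6.2000


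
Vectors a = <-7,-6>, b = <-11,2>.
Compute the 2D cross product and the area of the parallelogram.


cross = -7*2 + 6*(-11) = -14 - 66 = -80
Parallelogram area = |-80| = 80

cross = -80, parallelogram area = 80


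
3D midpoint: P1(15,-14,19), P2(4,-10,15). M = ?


Mx = (15+4)/2 = 9.5000
My = (-14- 10)/2 = -12.0000
Mz = (19+15)/2 = 17.0000

M = (9.5000, -12.0000, 17.0000)


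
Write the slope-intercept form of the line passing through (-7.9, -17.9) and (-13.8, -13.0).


m = (4.9)/(-5.9) = -0.8305
b = y1 - m*x1 = -17.9 - (4.9*(-7.9))/(-5.9) = -17.9 - 6.5610 = -24.4610

y = -0.8305x - 24.4610


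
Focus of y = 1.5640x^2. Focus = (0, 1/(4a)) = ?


a = 1.5640
4a = 6.2560
focus = (0, 1/6.2560) = (0, 0.1598)

Focus = (0, 0.1598)


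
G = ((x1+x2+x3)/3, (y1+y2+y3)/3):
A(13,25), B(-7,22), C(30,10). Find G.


Gx = (13- 7+30)/3 = 36/3 = 12.0000
Gy = (25+22+10)/3 = 57/3 = 19.0000

G = (12.0000, 19.0000)


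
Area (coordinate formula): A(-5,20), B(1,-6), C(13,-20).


-5*(-6+ 20) = -70
1*(-20-20) = -40
13*(20+ 6) = 338
sum = 228
Area = |228|/2 = 114.0000

114.0000 sq units


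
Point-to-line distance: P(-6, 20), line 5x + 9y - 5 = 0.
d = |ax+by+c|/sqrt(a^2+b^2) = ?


|5*(-6) + 9*20 - 5| = |145| = 145
sqrt(25 + 81) = sqrt(106) = 10.2956
d = 145/sqrt(106) = 14.0836

14.0836
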